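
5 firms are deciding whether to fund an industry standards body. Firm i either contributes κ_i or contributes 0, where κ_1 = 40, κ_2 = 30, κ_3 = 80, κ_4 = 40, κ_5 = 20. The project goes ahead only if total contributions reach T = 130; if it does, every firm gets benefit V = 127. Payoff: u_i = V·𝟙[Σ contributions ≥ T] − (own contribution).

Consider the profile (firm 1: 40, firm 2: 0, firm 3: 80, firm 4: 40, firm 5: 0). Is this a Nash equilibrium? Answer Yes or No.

Yes

Total = 160 ≥ 130: provided.
Firm 1 (pledges 40, payoff 87): dropping to 0 → total 120, payoff 0. No gain.
Firm 2 (pledges 0, payoff 127): pledging 30 → total 190, payoff 97. No gain.
Firm 3 (pledges 80, payoff 47): dropping to 0 → total 80, payoff 0. No gain.
Firm 4 (pledges 40, payoff 87): dropping to 0 → total 120, payoff 0. No gain.
Firm 5 (pledges 0, payoff 127): pledging 20 → total 180, payoff 107. No gain.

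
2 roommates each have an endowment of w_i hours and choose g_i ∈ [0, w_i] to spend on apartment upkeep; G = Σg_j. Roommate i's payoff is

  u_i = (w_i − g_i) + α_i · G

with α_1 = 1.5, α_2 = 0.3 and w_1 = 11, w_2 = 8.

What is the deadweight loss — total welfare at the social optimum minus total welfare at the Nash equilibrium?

∂u_i/∂g_i = α_i − 1, so roommate i contributes w_i if α_i > 1, else 0.
α_i > 1 for i ∈ {1}; NE contributions (11, 0), G = 11.
W^NE = Σw_i − G^NE + (Σα_i)·G^NE = 19 + 0.8·11 = 27.8.
Planner: ∂(Σu_j)/∂g_i = Σα_j − 1 = 0.8 > 0, so everyone contributes w_i; G^SO = 19, W^SO = 19 + 0.8·19 = 34.2.
Deadweight loss = 6.4.

6.4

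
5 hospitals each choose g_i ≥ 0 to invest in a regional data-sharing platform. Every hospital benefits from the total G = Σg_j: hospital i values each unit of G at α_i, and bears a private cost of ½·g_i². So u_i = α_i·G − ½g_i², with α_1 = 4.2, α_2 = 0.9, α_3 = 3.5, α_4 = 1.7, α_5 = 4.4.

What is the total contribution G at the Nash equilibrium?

Hospital i's FOC: ∂u_i/∂g_i = α_i − g_i = 0, so g_i* = α_i.
NE contributions = (4.2, 0.9, 3.5, 1.7, 4.4); G = 14.7.

14.7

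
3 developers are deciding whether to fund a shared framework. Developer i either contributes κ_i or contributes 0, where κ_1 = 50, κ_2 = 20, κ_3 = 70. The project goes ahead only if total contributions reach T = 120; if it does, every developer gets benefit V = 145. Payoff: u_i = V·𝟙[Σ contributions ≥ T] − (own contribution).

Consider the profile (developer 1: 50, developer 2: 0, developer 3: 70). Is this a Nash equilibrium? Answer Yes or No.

Total = 120 ≥ 120: provided.
Developer 1 (pledges 50, payoff 95): dropping to 0 → total 70, payoff 0. No gain.
Developer 2 (pledges 0, payoff 145): pledging 20 → total 140, payoff 125. No gain.
Developer 3 (pledges 70, payoff 75): dropping to 0 → total 50, payoff 0. No gain.

Yes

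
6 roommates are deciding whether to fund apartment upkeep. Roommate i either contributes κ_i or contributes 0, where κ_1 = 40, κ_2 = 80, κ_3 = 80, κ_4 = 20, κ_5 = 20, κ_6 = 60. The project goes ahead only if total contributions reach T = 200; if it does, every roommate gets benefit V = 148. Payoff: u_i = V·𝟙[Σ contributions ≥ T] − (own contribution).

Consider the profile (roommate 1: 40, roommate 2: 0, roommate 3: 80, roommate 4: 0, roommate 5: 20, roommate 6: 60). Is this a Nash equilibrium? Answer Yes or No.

Total = 200 ≥ 200: provided.
Roommate 1 (pledges 40, payoff 108): dropping to 0 → total 160, payoff 0. No gain.
Roommate 2 (pledges 0, payoff 148): pledging 80 → total 280, payoff 68. No gain.
Roommate 3 (pledges 80, payoff 68): dropping to 0 → total 120, payoff 0. No gain.
Roommate 4 (pledges 0, payoff 148): pledging 20 → total 220, payoff 128. No gain.
Roommate 5 (pledges 20, payoff 128): dropping to 0 → total 180, payoff 0. No gain.
Roommate 6 (pledges 60, payoff 88): dropping to 0 → total 140, payoff 0. No gain.

Yes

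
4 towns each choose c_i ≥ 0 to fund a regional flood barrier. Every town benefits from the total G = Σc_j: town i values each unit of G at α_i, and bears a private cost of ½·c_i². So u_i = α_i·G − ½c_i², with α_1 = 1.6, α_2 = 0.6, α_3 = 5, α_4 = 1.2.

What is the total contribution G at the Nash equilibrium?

8.4

Town i's FOC: ∂u_i/∂c_i = α_i − c_i = 0, so c_i* = α_i.
NE contributions = (1.6, 0.6, 5, 1.2); G = 8.4.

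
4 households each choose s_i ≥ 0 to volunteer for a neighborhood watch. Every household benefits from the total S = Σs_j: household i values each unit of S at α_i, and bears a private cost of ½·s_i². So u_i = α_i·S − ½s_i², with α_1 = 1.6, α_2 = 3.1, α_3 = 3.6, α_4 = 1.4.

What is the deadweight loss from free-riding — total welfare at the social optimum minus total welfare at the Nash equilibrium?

Household i's FOC: ∂u_i/∂s_i = α_i − s_i = 0, so s_i* = α_i.
NE contributions = (1.6, 3.1, 3.6, 1.4); S = 9.7.
W^NE = (Σα)·S − ½Σα_i² = 9.7² − ½·27.09 = 80.545.
Planner sets s_i = Σα_j = 9.7 for every i, so S^SO = 4·9.7 = 38.8.
W^SO = (Σα)·S^SO − ½·4·(Σα)² = (4/2)·9.7² = 188.18.
Deadweight loss = W^SO − W^NE = 107.635.

107.635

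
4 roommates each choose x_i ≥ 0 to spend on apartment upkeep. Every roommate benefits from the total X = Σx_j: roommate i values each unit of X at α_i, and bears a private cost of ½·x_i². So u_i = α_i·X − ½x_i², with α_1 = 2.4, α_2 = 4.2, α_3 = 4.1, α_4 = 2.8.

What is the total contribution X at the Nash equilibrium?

Roommate i's FOC: ∂u_i/∂x_i = α_i − x_i = 0, so x_i* = α_i.
NE contributions = (2.4, 4.2, 4.1, 2.8); X = 13.5.

13.5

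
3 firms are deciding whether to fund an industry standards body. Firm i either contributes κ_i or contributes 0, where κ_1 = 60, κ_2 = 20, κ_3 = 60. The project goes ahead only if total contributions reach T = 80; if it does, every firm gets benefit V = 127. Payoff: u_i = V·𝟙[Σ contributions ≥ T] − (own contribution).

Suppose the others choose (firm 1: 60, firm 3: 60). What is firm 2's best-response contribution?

0

Others' total = 120 ≥ 80; contributing adds cost 20 for no extra benefit.
Best response: 0.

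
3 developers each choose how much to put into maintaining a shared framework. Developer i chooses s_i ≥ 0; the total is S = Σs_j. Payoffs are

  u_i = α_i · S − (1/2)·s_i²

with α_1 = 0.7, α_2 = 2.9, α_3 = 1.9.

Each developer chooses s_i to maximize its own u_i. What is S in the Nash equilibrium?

Developer i's FOC: ∂u_i/∂s_i = α_i − s_i = 0, so s_i* = α_i.
NE contributions = (0.7, 2.9, 1.9); S = 5.5.

5.5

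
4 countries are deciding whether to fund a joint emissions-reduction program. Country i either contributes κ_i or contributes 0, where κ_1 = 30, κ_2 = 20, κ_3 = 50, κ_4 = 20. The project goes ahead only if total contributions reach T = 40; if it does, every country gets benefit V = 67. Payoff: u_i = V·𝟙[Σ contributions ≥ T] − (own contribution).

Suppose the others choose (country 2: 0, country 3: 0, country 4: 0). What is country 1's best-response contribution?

0

Others' total = 0. Even contributing 30 gives 30 < 40: no benefit either way.
Best response: 0.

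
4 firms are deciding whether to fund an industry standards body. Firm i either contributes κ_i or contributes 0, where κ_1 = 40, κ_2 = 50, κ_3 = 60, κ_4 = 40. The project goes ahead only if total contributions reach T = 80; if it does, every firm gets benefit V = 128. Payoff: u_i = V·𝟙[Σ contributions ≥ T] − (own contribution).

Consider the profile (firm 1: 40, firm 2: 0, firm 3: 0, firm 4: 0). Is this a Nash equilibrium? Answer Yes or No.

No

Total = 40 < 80: not provided.
Firm 1 (pledges 40, payoff -40): dropping to 0 → total 0, payoff 0. Profitable deviation.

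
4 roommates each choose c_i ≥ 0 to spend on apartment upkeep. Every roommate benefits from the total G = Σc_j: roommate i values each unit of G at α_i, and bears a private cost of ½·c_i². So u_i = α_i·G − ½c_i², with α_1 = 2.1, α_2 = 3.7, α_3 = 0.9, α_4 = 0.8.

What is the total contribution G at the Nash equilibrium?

7.5

Roommate i's FOC: ∂u_i/∂c_i = α_i − c_i = 0, so c_i* = α_i.
NE contributions = (2.1, 3.7, 0.9, 0.8); G = 7.5.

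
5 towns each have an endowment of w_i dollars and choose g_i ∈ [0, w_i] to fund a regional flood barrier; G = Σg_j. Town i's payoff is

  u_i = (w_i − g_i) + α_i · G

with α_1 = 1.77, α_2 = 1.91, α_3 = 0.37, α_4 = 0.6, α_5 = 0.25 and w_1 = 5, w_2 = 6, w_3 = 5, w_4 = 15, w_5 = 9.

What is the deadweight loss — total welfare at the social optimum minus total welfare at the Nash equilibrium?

∂u_i/∂g_i = α_i − 1, so town i contributes w_i if α_i > 1, else 0.
α_i > 1 for i ∈ {1, 2}; NE contributions (5, 6, 0, 0, 0), G = 11.
W^NE = Σw_i − G^NE + (Σα_i)·G^NE = 40 + 3.9·11 = 82.9.
Planner: ∂(Σu_j)/∂g_i = Σα_j − 1 = 3.9 > 0, so everyone contributes w_i; G^SO = 40, W^SO = 40 + 3.9·40 = 196.
Deadweight loss = 113.1.

113.1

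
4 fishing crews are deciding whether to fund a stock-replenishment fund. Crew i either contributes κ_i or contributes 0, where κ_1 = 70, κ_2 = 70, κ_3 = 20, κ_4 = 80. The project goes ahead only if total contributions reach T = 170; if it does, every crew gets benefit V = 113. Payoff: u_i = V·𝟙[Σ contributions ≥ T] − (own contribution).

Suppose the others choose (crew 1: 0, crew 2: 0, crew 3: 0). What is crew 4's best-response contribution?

0

Others' total = 0. Even contributing 80 gives 80 < 170: no benefit either way.
Best response: 0.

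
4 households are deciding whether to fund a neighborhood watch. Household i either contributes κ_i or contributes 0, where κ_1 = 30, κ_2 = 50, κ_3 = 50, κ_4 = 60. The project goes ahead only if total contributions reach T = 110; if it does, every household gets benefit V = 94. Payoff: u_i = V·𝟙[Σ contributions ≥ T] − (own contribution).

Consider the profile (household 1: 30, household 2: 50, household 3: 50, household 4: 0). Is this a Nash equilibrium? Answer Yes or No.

Total = 130 ≥ 110: provided.
Household 1 (pledges 30, payoff 64): dropping to 0 → total 100, payoff 0. No gain.
Household 2 (pledges 50, payoff 44): dropping to 0 → total 80, payoff 0. No gain.
Household 3 (pledges 50, payoff 44): dropping to 0 → total 80, payoff 0. No gain.
Household 4 (pledges 0, payoff 94): pledging 60 → total 190, payoff 34. No gain.

Yes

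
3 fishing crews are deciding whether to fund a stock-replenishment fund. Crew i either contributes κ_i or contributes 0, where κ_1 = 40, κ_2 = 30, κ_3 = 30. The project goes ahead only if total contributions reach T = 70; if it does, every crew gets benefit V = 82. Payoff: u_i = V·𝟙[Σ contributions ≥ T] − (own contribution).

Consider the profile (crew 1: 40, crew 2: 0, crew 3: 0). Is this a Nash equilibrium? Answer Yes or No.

No

Total = 40 < 70: not provided.
Crew 1 (pledges 40, payoff -40): dropping to 0 → total 0, payoff 0. Profitable deviation.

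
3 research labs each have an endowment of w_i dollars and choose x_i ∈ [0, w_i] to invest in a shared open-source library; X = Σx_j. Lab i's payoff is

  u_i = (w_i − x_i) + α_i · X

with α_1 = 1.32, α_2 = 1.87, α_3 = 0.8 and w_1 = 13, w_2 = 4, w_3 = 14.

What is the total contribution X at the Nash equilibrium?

17

∂u_i/∂x_i = α_i − 1, so lab i contributes w_i if α_i > 1, else 0.
α_i > 1 for i ∈ {1, 2}; NE contributions (13, 4, 0), X = 17.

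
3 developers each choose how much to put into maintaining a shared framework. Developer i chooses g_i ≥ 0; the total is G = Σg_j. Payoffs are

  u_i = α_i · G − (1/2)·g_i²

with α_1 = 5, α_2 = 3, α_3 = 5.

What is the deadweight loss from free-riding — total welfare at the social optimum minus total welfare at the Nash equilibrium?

114

Developer i's FOC: ∂u_i/∂g_i = α_i − g_i = 0, so g_i* = α_i.
NE contributions = (5, 3, 5); G = 13.
W^NE = (Σα)·G − ½Σα_i² = 13² − ½·59 = 139.5.
Planner sets g_i = Σα_j = 13 for every i, so G^SO = 3·13 = 39.
W^SO = (Σα)·G^SO − ½·3·(Σα)² = (3/2)·13² = 253.5.
Deadweight loss = W^SO − W^NE = 114.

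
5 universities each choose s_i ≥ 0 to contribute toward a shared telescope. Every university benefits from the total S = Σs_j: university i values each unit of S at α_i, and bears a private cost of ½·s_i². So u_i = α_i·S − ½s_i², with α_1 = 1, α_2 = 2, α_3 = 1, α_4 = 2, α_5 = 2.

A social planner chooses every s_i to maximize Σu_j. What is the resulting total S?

Planner FOC: ∂(Σu_j)/∂s_i = (Σα_j) − s_i = 0, so s_i^SO = Σα_j = 8 for every i; S^SO = 40.

40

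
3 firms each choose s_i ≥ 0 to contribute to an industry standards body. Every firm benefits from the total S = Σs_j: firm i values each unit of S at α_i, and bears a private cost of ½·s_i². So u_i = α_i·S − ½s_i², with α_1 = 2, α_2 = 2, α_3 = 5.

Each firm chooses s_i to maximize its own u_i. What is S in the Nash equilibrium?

Firm i's FOC: ∂u_i/∂s_i = α_i − s_i = 0, so s_i* = α_i.
NE contributions = (2, 2, 5); S = 9.

9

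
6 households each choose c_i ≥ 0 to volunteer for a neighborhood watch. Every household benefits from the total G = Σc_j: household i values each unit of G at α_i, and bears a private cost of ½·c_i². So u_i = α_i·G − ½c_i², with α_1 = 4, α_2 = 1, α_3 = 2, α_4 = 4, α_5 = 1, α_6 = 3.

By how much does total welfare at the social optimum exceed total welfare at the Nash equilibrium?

473.5

Household i's FOC: ∂u_i/∂c_i = α_i − c_i = 0, so c_i* = α_i.
NE contributions = (4, 1, 2, 4, 1, 3); G = 15.
W^NE = (Σα)·G − ½Σα_i² = 15² − ½·47 = 201.5.
Planner sets c_i = Σα_j = 15 for every i, so G^SO = 6·15 = 90.
W^SO = (Σα)·G^SO − ½·6·(Σα)² = (6/2)·15² = 675.
Deadweight loss = W^SO − W^NE = 473.5.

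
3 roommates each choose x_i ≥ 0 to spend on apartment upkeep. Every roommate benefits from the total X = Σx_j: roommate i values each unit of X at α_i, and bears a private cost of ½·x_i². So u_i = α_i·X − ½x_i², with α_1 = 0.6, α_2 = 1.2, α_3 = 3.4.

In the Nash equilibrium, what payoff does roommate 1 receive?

2.94

Roommate i's FOC: ∂u_i/∂x_i = α_i − x_i = 0, so x_i* = α_i.
NE contributions = (0.6, 1.2, 3.4); X = 5.2.
u_1 = α_1·X − ½·(x_1)² = 0.6·5.2 − ½·0.6² = 2.94.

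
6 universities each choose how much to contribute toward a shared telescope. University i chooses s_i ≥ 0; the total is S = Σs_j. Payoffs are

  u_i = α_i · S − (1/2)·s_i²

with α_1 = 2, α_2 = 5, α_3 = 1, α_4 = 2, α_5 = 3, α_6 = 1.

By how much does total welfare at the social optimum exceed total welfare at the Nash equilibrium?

University i's FOC: ∂u_i/∂s_i = α_i − s_i = 0, so s_i* = α_i.
NE contributions = (2, 5, 1, 2, 3, 1); S = 14.
W^NE = (Σα)·S − ½Σα_i² = 14² − ½·44 = 174.
Planner sets s_i = Σα_j = 14 for every i, so S^SO = 6·14 = 84.
W^SO = (Σα)·S^SO − ½·6·(Σα)² = (6/2)·14² = 588.
Deadweight loss = W^SO − W^NE = 414.

414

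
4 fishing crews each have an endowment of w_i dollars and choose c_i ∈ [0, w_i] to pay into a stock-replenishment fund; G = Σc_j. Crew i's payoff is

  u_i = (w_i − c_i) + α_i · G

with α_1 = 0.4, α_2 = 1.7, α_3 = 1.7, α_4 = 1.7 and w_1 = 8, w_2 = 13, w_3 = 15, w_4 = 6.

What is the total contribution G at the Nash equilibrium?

34

∂u_i/∂c_i = α_i − 1, so crew i contributes w_i if α_i > 1, else 0.
α_i > 1 for i ∈ {2, 3, 4}; NE contributions (0, 13, 15, 6), G = 34.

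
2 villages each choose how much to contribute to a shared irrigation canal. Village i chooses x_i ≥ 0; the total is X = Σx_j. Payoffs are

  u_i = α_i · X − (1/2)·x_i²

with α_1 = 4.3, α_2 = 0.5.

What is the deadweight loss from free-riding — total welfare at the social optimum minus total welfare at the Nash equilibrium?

9.37

Village i's FOC: ∂u_i/∂x_i = α_i − x_i = 0, so x_i* = α_i.
NE contributions = (4.3, 0.5); X = 4.8.
W^NE = (Σα)·X − ½Σα_i² = 4.8² − ½·18.74 = 13.67.
Planner sets x_i = Σα_j = 4.8 for every i, so X^SO = 2·4.8 = 9.6.
W^SO = (Σα)·X^SO − ½·2·(Σα)² = (2/2)·4.8² = 23.04.
Deadweight loss = W^SO − W^NE = 9.37.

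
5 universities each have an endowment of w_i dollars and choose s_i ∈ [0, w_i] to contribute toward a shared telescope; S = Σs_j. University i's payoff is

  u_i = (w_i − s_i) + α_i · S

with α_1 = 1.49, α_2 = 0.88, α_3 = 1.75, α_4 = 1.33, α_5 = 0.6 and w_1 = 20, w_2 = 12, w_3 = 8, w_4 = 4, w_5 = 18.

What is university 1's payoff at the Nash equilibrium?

47.68

∂u_i/∂s_i = α_i − 1, so university i contributes w_i if α_i > 1, else 0.
α_i > 1 for i ∈ {1, 3, 4}; NE contributions (20, 0, 8, 4, 0), S = 32.
u_1 = (20 − 20) + 1.49·32 = 47.68.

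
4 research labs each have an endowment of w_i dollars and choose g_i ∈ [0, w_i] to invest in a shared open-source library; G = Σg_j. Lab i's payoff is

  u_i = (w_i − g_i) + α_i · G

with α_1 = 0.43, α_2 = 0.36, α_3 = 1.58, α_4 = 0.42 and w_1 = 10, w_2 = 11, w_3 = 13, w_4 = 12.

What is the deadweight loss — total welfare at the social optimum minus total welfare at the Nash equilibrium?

∂u_i/∂g_i = α_i − 1, so lab i contributes w_i if α_i > 1, else 0.
α_i > 1 for i ∈ {3}; NE contributions (0, 0, 13, 0), G = 13.
W^NE = Σw_i − G^NE + (Σα_i)·G^NE = 46 + 1.79·13 = 69.27.
Planner: ∂(Σu_j)/∂g_i = Σα_j − 1 = 1.79 > 0, so everyone contributes w_i; G^SO = 46, W^SO = 46 + 1.79·46 = 128.34.
Deadweight loss = 59.07.

59.07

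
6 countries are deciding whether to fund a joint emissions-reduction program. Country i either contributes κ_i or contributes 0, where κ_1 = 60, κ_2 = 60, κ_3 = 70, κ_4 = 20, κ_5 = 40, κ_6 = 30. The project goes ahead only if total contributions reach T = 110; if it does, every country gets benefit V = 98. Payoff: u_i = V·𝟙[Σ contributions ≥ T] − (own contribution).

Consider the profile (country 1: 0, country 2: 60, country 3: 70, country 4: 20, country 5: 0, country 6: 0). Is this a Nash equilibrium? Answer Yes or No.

Total = 150 ≥ 110: provided.
Country 1 (pledges 0, payoff 98): pledging 60 → total 210, payoff 38. No gain.
Country 2 (pledges 60, payoff 38): dropping to 0 → total 90, payoff 0. No gain.
Country 3 (pledges 70, payoff 28): dropping to 0 → total 80, payoff 0. No gain.
Country 4 (pledges 20, payoff 78): dropping to 0 → total 130, payoff 98. Profitable deviation.

No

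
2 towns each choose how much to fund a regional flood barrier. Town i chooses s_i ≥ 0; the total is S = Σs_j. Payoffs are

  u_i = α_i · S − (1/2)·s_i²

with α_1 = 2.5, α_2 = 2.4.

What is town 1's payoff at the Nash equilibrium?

9.125

Town i's FOC: ∂u_i/∂s_i = α_i − s_i = 0, so s_i* = α_i.
NE contributions = (2.5, 2.4); S = 4.9.
u_1 = α_1·S − ½·(s_1)² = 2.5·4.9 − ½·2.5² = 9.125.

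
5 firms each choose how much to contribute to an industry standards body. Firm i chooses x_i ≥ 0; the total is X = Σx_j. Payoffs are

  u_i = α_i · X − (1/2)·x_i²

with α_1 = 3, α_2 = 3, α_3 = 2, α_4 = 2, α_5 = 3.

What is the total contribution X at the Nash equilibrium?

13

Firm i's FOC: ∂u_i/∂x_i = α_i − x_i = 0, so x_i* = α_i.
NE contributions = (3, 3, 2, 2, 3); X = 13.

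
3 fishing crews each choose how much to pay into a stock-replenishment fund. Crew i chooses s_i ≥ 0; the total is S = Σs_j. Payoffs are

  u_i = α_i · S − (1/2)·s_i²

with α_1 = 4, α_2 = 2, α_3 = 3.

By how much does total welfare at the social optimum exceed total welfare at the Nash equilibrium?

55

Crew i's FOC: ∂u_i/∂s_i = α_i − s_i = 0, so s_i* = α_i.
NE contributions = (4, 2, 3); S = 9.
W^NE = (Σα)·S − ½Σα_i² = 9² − ½·29 = 66.5.
Planner sets s_i = Σα_j = 9 for every i, so S^SO = 3·9 = 27.
W^SO = (Σα)·S^SO − ½·3·(Σα)² = (3/2)·9² = 121.5.
Deadweight loss = W^SO − W^NE = 55.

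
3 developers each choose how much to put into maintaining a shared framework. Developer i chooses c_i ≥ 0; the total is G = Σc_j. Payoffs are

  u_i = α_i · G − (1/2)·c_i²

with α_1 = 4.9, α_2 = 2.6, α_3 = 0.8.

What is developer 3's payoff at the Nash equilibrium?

6.32

Developer i's FOC: ∂u_i/∂c_i = α_i − c_i = 0, so c_i* = α_i.
NE contributions = (4.9, 2.6, 0.8); G = 8.3.
u_3 = α_3·G − ½·(c_3)² = 0.8·8.3 − ½·0.8² = 6.32.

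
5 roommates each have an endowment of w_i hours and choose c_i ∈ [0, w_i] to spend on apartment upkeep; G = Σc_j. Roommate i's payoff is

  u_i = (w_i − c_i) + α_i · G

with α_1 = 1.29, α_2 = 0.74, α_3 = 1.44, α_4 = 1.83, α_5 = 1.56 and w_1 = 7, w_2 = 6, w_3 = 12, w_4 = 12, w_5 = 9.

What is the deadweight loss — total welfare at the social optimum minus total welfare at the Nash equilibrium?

∂u_i/∂c_i = α_i − 1, so roommate i contributes w_i if α_i > 1, else 0.
α_i > 1 for i ∈ {1, 3, 4, 5}; NE contributions (7, 0, 12, 12, 9), G = 40.
W^NE = Σw_i − G^NE + (Σα_i)·G^NE = 46 + 5.86·40 = 280.4.
Planner: ∂(Σu_j)/∂c_i = Σα_j − 1 = 5.86 > 0, so everyone contributes w_i; G^SO = 46, W^SO = 46 + 5.86·46 = 315.56.
Deadweight loss = 35.16.

35.16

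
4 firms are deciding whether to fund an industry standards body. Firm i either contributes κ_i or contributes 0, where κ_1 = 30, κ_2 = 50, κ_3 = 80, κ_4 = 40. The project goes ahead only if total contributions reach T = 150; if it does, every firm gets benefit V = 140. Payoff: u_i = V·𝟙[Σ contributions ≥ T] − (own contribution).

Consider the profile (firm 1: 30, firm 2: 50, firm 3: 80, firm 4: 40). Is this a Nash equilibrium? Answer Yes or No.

No

Total = 200 ≥ 150: provided.
Firm 1 (pledges 30, payoff 110): dropping to 0 → total 170, payoff 140. Profitable deviation.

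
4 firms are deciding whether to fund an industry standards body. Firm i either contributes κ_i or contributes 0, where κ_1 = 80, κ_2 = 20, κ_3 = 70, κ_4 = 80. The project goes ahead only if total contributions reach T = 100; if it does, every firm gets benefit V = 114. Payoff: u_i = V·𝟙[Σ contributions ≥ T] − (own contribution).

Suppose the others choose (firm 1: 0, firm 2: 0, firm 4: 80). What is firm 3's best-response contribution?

70

Others' total = 80. Contributing 70 brings total to 150 ≥ 100: gain V − κ_3 = 44.
Best response: 70.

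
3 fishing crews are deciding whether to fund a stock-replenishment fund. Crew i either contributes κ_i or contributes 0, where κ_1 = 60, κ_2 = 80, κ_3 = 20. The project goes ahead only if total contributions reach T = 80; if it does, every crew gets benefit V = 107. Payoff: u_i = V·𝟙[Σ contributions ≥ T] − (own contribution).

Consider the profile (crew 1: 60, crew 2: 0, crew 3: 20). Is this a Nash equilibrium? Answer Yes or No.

Yes

Total = 80 ≥ 80: provided.
Crew 1 (pledges 60, payoff 47): dropping to 0 → total 20, payoff 0. No gain.
Crew 2 (pledges 0, payoff 107): pledging 80 → total 160, payoff 27. No gain.
Crew 3 (pledges 20, payoff 87): dropping to 0 → total 60, payoff 0. No gain.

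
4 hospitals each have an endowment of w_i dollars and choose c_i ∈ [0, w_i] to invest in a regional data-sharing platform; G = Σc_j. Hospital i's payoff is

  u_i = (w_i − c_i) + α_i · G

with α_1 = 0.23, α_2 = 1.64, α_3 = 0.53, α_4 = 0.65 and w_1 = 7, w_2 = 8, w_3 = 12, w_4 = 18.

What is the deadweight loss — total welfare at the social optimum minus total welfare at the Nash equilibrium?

75.85

∂u_i/∂c_i = α_i − 1, so hospital i contributes w_i if α_i > 1, else 0.
α_i > 1 for i ∈ {2}; NE contributions (0, 8, 0, 0), G = 8.
W^NE = Σw_i − G^NE + (Σα_i)·G^NE = 45 + 2.05·8 = 61.4.
Planner: ∂(Σu_j)/∂c_i = Σα_j − 1 = 2.05 > 0, so everyone contributes w_i; G^SO = 45, W^SO = 45 + 2.05·45 = 137.25.
Deadweight loss = 75.85.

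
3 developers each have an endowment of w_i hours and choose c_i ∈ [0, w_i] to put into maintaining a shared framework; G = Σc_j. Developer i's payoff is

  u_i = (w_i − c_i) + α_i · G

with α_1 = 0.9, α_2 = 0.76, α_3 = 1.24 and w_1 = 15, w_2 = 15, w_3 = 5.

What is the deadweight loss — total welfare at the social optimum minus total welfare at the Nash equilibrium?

57

∂u_i/∂c_i = α_i − 1, so developer i contributes w_i if α_i > 1, else 0.
α_i > 1 for i ∈ {3}; NE contributions (0, 0, 5), G = 5.
W^NE = Σw_i − G^NE + (Σα_i)·G^NE = 35 + 1.9·5 = 44.5.
Planner: ∂(Σu_j)/∂c_i = Σα_j − 1 = 1.9 > 0, so everyone contributes w_i; G^SO = 35, W^SO = 35 + 1.9·35 = 101.5.
Deadweight loss = 57.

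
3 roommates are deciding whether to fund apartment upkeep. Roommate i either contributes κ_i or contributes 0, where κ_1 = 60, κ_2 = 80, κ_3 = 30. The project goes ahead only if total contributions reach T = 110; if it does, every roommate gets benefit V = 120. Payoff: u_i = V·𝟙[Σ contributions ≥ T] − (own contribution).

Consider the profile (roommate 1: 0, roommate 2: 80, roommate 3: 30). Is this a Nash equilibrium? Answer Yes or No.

Total = 110 ≥ 110: provided.
Roommate 1 (pledges 0, payoff 120): pledging 60 → total 170, payoff 60. No gain.
Roommate 2 (pledges 80, payoff 40): dropping to 0 → total 30, payoff 0. No gain.
Roommate 3 (pledges 30, payoff 90): dropping to 0 → total 80, payoff 0. No gain.

Yes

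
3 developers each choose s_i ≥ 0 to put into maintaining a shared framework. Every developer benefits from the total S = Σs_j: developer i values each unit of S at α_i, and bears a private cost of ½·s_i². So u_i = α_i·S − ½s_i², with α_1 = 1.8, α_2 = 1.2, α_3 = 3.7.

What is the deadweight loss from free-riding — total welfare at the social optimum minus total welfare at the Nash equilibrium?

Developer i's FOC: ∂u_i/∂s_i = α_i − s_i = 0, so s_i* = α_i.
NE contributions = (1.8, 1.2, 3.7); S = 6.7.
W^NE = (Σα)·S − ½Σα_i² = 6.7² − ½·18.37 = 35.705.
Planner sets s_i = Σα_j = 6.7 for every i, so S^SO = 3·6.7 = 20.1.
W^SO = (Σα)·S^SO − ½·3·(Σα)² = (3/2)·6.7² = 67.335.
Deadweight loss = W^SO − W^NE = 31.63.

31.63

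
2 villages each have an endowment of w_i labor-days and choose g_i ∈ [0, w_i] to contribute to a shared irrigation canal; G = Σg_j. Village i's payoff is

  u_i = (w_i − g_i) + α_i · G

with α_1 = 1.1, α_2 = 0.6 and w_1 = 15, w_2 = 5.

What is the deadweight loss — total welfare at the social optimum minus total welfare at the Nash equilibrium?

3.5

∂u_i/∂g_i = α_i − 1, so village i contributes w_i if α_i > 1, else 0.
α_i > 1 for i ∈ {1}; NE contributions (15, 0), G = 15.
W^NE = Σw_i − G^NE + (Σα_i)·G^NE = 20 + 0.7·15 = 30.5.
Planner: ∂(Σu_j)/∂g_i = Σα_j − 1 = 0.7 > 0, so everyone contributes w_i; G^SO = 20, W^SO = 20 + 0.7·20 = 34.
Deadweight loss = 3.5.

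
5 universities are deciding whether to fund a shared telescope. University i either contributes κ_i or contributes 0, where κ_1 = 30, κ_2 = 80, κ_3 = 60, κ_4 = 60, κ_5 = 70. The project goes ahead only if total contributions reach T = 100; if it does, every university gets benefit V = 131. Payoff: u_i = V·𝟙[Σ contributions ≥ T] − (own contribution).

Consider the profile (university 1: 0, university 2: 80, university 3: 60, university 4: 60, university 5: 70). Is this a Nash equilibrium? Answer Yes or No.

Total = 270 ≥ 100: provided.
University 1 (pledges 0, payoff 131): pledging 30 → total 300, payoff 101. No gain.
University 2 (pledges 80, payoff 51): dropping to 0 → total 190, payoff 131. Profitable deviation.

No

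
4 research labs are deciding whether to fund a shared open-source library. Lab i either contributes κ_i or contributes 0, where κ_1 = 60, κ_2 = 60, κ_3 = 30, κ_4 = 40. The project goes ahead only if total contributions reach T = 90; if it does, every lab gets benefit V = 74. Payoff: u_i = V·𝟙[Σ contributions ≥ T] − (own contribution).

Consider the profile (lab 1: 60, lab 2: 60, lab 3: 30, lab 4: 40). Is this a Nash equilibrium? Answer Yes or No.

Total = 190 ≥ 90: provided.
Lab 1 (pledges 60, payoff 14): dropping to 0 → total 130, payoff 74. Profitable deviation.

No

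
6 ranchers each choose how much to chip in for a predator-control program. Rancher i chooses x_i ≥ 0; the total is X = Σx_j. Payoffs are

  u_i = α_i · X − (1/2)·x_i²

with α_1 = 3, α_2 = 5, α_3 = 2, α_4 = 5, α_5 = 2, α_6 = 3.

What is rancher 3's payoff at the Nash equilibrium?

Rancher i's FOC: ∂u_i/∂x_i = α_i − x_i = 0, so x_i* = α_i.
NE contributions = (3, 5, 2, 5, 2, 3); X = 20.
u_3 = α_3·X − ½·(x_3)² = 2·20 − ½·2² = 38.

38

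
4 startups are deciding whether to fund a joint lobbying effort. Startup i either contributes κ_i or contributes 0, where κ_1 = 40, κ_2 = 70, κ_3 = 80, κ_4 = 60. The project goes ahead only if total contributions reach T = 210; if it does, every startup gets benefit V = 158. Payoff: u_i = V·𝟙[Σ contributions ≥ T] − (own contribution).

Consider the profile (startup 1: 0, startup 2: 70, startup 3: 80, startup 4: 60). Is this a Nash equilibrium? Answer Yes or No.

Total = 210 ≥ 210: provided.
Startup 1 (pledges 0, payoff 158): pledging 40 → total 250, payoff 118. No gain.
Startup 2 (pledges 70, payoff 88): dropping to 0 → total 140, payoff 0. No gain.
Startup 3 (pledges 80, payoff 78): dropping to 0 → total 130, payoff 0. No gain.
Startup 4 (pledges 60, payoff 98): dropping to 0 → total 150, payoff 0. No gain.

Yes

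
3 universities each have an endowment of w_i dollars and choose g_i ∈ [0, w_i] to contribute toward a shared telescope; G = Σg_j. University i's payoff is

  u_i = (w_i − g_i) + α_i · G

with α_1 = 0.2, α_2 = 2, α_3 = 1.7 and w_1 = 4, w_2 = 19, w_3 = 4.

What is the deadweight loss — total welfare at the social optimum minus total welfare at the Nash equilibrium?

11.6

∂u_i/∂g_i = α_i − 1, so university i contributes w_i if α_i > 1, else 0.
α_i > 1 for i ∈ {2, 3}; NE contributions (0, 19, 4), G = 23.
W^NE = Σw_i − G^NE + (Σα_i)·G^NE = 27 + 2.9·23 = 93.7.
Planner: ∂(Σu_j)/∂g_i = Σα_j − 1 = 2.9 > 0, so everyone contributes w_i; G^SO = 27, W^SO = 27 + 2.9·27 = 105.3.
Deadweight loss = 11.6.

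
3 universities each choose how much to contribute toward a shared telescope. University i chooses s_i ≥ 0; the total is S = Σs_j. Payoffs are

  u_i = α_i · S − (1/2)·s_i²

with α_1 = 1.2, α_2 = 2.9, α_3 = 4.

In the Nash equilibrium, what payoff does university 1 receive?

9

University i's FOC: ∂u_i/∂s_i = α_i − s_i = 0, so s_i* = α_i.
NE contributions = (1.2, 2.9, 4); S = 8.1.
u_1 = α_1·S − ½·(s_1)² = 1.2·8.1 − ½·1.2² = 9.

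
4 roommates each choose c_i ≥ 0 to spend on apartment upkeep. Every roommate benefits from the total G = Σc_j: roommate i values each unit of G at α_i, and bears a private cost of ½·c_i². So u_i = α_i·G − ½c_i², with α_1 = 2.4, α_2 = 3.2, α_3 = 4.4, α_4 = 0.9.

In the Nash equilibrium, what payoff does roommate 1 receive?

23.28

Roommate i's FOC: ∂u_i/∂c_i = α_i − c_i = 0, so c_i* = α_i.
NE contributions = (2.4, 3.2, 4.4, 0.9); G = 10.9.
u_1 = α_1·G − ½·(c_1)² = 2.4·10.9 − ½·2.4² = 23.28.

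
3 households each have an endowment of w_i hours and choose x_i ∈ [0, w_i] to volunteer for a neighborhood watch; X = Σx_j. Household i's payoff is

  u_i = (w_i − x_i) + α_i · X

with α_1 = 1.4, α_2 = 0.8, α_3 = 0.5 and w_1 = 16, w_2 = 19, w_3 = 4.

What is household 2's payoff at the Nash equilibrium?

31.8

∂u_i/∂x_i = α_i − 1, so household i contributes w_i if α_i > 1, else 0.
α_i > 1 for i ∈ {1}; NE contributions (16, 0, 0), X = 16.
u_2 = (19 − 0) + 0.8·16 = 31.8.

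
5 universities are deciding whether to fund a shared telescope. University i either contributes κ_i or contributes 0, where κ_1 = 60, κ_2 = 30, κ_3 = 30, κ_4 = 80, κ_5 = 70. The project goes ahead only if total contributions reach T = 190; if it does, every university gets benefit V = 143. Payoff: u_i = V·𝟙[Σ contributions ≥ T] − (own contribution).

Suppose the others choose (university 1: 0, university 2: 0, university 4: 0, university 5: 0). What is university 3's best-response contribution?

0

Others' total = 0. Even contributing 30 gives 30 < 190: no benefit either way.
Best response: 0.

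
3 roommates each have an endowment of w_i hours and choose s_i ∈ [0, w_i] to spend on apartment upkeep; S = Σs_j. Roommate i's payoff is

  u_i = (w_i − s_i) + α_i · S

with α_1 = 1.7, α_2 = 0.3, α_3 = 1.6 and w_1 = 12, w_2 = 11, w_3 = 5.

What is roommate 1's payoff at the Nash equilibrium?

∂u_i/∂s_i = α_i − 1, so roommate i contributes w_i if α_i > 1, else 0.
α_i > 1 for i ∈ {1, 3}; NE contributions (12, 0, 5), S = 17.
u_1 = (12 − 12) + 1.7·17 = 28.9.

28.9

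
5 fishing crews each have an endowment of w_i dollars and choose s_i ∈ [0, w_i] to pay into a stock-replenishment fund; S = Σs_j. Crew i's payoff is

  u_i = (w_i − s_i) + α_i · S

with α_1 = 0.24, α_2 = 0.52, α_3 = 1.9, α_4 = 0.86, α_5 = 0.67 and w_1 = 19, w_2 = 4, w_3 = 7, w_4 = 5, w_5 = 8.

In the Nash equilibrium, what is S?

7

∂u_i/∂s_i = α_i − 1, so crew i contributes w_i if α_i > 1, else 0.
α_i > 1 for i ∈ {3}; NE contributions (0, 0, 7, 0, 0), S = 7.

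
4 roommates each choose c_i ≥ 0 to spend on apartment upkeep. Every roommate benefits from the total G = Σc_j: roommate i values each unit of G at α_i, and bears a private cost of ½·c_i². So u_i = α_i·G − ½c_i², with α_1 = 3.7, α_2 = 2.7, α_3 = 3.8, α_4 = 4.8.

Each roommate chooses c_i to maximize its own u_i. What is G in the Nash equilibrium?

Roommate i's FOC: ∂u_i/∂c_i = α_i − c_i = 0, so c_i* = α_i.
NE contributions = (3.7, 2.7, 3.8, 4.8); G = 15.

15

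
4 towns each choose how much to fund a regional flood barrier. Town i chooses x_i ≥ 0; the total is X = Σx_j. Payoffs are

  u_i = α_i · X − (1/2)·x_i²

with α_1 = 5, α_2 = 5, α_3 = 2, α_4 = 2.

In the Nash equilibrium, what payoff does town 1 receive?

Town i's FOC: ∂u_i/∂x_i = α_i − x_i = 0, so x_i* = α_i.
NE contributions = (5, 5, 2, 2); X = 14.
u_1 = α_1·X − ½·(x_1)² = 5·14 − ½·5² = 57.5.

57.5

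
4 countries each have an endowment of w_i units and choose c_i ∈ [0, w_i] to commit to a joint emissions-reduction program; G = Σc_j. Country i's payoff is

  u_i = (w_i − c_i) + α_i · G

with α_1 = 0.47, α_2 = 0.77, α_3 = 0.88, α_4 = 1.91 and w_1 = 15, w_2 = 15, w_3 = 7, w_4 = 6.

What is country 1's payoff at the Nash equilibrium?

17.82

∂u_i/∂c_i = α_i − 1, so country i contributes w_i if α_i > 1, else 0.
α_i > 1 for i ∈ {4}; NE contributions (0, 0, 0, 6), G = 6.
u_1 = (15 − 0) + 0.47·6 = 17.82.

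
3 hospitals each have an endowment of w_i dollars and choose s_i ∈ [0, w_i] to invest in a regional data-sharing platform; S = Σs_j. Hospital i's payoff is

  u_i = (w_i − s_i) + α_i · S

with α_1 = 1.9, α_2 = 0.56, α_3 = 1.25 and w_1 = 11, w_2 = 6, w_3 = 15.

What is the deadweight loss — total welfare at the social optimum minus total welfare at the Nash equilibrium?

∂u_i/∂s_i = α_i − 1, so hospital i contributes w_i if α_i > 1, else 0.
α_i > 1 for i ∈ {1, 3}; NE contributions (11, 0, 15), S = 26.
W^NE = Σw_i − S^NE + (Σα_i)·S^NE = 32 + 2.71·26 = 102.46.
Planner: ∂(Σu_j)/∂s_i = Σα_j − 1 = 2.71 > 0, so everyone contributes w_i; S^SO = 32, W^SO = 32 + 2.71·32 = 118.72.
Deadweight loss = 16.26.

16.26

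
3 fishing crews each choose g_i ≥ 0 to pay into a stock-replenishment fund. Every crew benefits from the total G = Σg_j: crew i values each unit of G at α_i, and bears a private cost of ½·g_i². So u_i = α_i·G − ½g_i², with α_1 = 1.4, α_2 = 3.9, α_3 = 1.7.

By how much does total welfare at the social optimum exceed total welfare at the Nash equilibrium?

Crew i's FOC: ∂u_i/∂g_i = α_i − g_i = 0, so g_i* = α_i.
NE contributions = (1.4, 3.9, 1.7); G = 7.
W^NE = (Σα)·G − ½Σα_i² = 7² − ½·20.06 = 38.97.
Planner sets g_i = Σα_j = 7 for every i, so G^SO = 3·7 = 21.
W^SO = (Σα)·G^SO − ½·3·(Σα)² = (3/2)·7² = 73.5.
Deadweight loss = W^SO − W^NE = 34.53.

34.53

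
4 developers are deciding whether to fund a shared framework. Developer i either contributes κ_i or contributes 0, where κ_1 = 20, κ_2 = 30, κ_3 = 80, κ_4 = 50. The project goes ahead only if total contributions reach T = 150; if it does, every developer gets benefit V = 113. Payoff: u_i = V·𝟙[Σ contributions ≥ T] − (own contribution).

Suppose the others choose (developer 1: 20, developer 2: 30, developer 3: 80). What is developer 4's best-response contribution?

50

Others' total = 130. Contributing 50 brings total to 180 ≥ 150: gain V − κ_4 = 63.
Best response: 50.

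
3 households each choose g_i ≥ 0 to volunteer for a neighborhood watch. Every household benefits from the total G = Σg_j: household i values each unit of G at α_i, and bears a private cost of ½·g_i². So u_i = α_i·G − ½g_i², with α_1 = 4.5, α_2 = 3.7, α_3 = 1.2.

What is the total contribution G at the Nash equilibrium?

Household i's FOC: ∂u_i/∂g_i = α_i − g_i = 0, so g_i* = α_i.
NE contributions = (4.5, 3.7, 1.2); G = 9.4.

9.4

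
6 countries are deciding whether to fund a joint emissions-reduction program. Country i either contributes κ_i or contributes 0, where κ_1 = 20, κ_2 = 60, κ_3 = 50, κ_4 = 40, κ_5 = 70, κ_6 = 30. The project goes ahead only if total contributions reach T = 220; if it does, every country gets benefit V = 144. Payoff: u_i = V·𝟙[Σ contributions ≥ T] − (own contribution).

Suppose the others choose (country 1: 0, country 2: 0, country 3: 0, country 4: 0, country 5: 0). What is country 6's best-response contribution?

0

Others' total = 0. Even contributing 30 gives 30 < 220: no benefit either way.
Best response: 0.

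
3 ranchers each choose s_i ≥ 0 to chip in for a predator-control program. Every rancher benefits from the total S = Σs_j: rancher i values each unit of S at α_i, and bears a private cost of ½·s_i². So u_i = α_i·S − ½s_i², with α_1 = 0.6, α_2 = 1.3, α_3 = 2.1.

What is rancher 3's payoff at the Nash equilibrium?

6.195

Rancher i's FOC: ∂u_i/∂s_i = α_i − s_i = 0, so s_i* = α_i.
NE contributions = (0.6, 1.3, 2.1); S = 4.
u_3 = α_3·S − ½·(s_3)² = 2.1·4 − ½·2.1² = 6.195.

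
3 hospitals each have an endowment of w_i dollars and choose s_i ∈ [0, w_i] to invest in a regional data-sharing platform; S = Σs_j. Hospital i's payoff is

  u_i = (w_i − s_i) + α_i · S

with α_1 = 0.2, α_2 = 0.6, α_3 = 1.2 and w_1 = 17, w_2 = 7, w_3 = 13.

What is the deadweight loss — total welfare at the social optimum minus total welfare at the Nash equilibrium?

∂u_i/∂s_i = α_i − 1, so hospital i contributes w_i if α_i > 1, else 0.
α_i > 1 for i ∈ {3}; NE contributions (0, 0, 13), S = 13.
W^NE = Σw_i − S^NE + (Σα_i)·S^NE = 37 + 1·13 = 50.
Planner: ∂(Σu_j)/∂s_i = Σα_j − 1 = 1 > 0, so everyone contributes w_i; S^SO = 37, W^SO = 37 + 1·37 = 74.
Deadweight loss = 24.

24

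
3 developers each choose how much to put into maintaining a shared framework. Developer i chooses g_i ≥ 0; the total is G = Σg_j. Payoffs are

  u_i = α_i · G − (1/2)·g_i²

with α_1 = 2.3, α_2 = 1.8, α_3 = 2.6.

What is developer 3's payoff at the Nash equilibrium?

Developer i's FOC: ∂u_i/∂g_i = α_i − g_i = 0, so g_i* = α_i.
NE contributions = (2.3, 1.8, 2.6); G = 6.7.
u_3 = α_3·G − ½·(g_3)² = 2.6·6.7 − ½·2.6² = 14.04.

14.04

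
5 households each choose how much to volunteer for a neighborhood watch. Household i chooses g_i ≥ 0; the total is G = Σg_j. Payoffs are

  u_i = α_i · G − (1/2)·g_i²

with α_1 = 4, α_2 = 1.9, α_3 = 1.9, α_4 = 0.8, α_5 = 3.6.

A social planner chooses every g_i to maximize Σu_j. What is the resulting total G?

Planner FOC: ∂(Σu_j)/∂g_i = (Σα_j) − g_i = 0, so g_i^SO = Σα_j = 12.2 for every i; G^SO = 61.

61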